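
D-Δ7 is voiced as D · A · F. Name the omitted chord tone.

D-Δ7 = D, F, A, C#. The voicing lacks the 7th (major 7th), C#.

C#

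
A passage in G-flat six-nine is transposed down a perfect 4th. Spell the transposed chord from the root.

D-flat  F  A-flat  B-flat  E-flat

G-flat down a perfect 4th → D-flat. New chord: D-flat six-nine.
root → D-flat
3rd (major 3rd) → F
5th (perfect 5th) → A-flat
6th (major 6th) → B-flat
9th (major 9th) → E-flat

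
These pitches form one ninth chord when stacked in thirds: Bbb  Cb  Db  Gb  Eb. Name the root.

Arranged so that each adjacent pair is a third by letter name: Cb – Eb – Gb – Bbb – Db.
The bottom of that stack, Cb, is the root (this is Cb dominant ninth).

Cb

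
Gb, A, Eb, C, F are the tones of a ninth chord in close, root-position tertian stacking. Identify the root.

F

Stacking in thirds gives F – A – C – Eb – Gb, so F is the root — F dominant seventh flat nine.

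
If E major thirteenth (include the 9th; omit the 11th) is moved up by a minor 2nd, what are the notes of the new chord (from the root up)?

F, A, C, E, G, D

A minor 2nd up from E is F, so the new chord is F major thirteenth.
F — root
A — major 3rd
C — perfect 5th
E — major 7th
G — major 9th
D — major 13th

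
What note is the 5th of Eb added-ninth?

B-flat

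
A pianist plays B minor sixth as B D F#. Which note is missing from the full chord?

G#

The full B minor sixth chord is B, D, F#, G#.
Comparing with the voicing, the major 6th (6th) — G# — is absent.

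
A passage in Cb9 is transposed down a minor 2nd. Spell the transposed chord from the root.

Bb, D, F, Ab, C

A minor 2nd down from Cb is Bb, so the new chord is Bb dominant ninth.
Root: Bb
Major 3rd (3rd): D
Perfect 5th (5th): F
Minor 7th (7th): Ab
Major 9th (9th): C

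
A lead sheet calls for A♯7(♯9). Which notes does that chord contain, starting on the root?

A♯7(♯9) is a dominant seventh sharp nine built on A#.
A# — root
C## — major 3rd
E# — perfect 5th
G# — minor 7th
B## — augmented 9th

A#, C##, E#, G#, B##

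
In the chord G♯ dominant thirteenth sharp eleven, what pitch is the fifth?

G♯ dominant thirteenth sharp eleven is built on G-sharp; its 5th is a perfect 5th above the root.
A fifth above G uses the letter D, and the perfect 5th above G-sharp is D-sharp.

D-sharp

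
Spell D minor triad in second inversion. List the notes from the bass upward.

A, D, F

D minor triad = D–F–A; second inversion → fifth (A) lowest.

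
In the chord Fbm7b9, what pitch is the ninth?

Gbb

Root of Fbm7b9 = Fb. The 9th is a minor 9th: Fb up a minor 9th → Gbb.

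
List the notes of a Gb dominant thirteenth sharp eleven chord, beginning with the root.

G-flat B-flat D-flat F-flat A-flat C E-flat

Gb dominant thirteenth sharp eleven is a dominant thirteenth sharp eleven built on G-flat.
Root: G-flat
Major 3rd (3rd): B-flat
Perfect 5th (5th): D-flat
Minor 7th (7th): F-flat
Major 9th (9th): A-flat
Augmented 11th (11th): C
Major 13th (13th): E-flat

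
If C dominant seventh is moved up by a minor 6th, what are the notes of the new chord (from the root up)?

Transposed root: C → A-flat (minor 6th up). So we spell A-flat dominant seventh:
A-flat — root
C — major 3rd
E-flat — perfect 5th
G-flat — minor 7th

A-flat, C, E-flat, G-flat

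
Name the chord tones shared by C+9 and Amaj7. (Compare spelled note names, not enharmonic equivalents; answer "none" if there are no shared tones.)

E, G♯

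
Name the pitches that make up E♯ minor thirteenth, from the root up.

E♯ minor thirteenth is a minor thirteenth built on E#.
root → E#
3rd (minor 3rd) → G#
5th (perfect 5th) → B#
7th (minor 7th) → D#
9th (major 9th) → F##
11th (perfect 11th) → A#
13th (major 13th) → C##

E# G# B# D# F## A# C##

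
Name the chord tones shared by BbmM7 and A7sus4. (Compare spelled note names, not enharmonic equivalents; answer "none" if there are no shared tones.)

BbmM7 = Bb, Db, F, A.
A7sus4 = A, D, E, G.
Shared: A.

A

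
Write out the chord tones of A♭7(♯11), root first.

Root Ab, quality dominant seventh sharp eleven:
- root: Ab
- major 3rd: C
- perfect 5th: Eb
- minor 7th: Gb
- augmented 11th: D

Ab, C, Eb, Gb, D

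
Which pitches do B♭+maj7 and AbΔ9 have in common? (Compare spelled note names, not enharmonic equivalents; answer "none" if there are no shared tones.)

Bb

B♭+maj7: Bb D F# A
AbΔ9: Ab C Eb G Bb
Common to both → Bb.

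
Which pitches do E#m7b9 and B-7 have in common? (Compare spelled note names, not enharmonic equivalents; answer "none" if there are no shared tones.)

E#m7b9: E# G# B# D# F#
B-7: B D F# A
Common to both → F#.

F#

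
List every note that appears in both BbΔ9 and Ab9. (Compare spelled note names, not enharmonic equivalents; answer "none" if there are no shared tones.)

BbΔ9 = B♭, D, F, A, C.
Ab9 = A♭, C, E♭, G♭, B♭.
Shared: B♭, C.

B♭  C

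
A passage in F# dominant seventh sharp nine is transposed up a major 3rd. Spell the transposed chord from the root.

A♯, C𝄪, E♯, G♯, B𝄪

Transposed root: F♯ → A♯ (major 3rd up). So we spell A♯ dominant seventh sharp nine:
Root: A♯
Major 3rd (3rd): C𝄪
Perfect 5th (5th): E♯
Minor 7th (7th): G♯
Augmented 9th (9th): B𝄪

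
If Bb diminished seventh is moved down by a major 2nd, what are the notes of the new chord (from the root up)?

A-flat C-flat E-double-flat G-double-flat

Transposed root: B-flat → A-flat (major 2nd down). So we spell A-flat diminished seventh:
root → A-flat
3rd (minor 3rd) → C-flat
5th (diminished 5th) → E-double-flat
7th (diminished 7th) → G-double-flat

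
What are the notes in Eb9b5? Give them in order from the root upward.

Eb9b5 is a dominant ninth flat five built on Eb.
Eb — root
G — major 3rd
Bbb — diminished 5th
Db — minor 7th
F — major 9th

Eb – G – Bbb – Db – F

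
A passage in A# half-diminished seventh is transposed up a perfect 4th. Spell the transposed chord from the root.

A perfect 4th up from A# is D#, so the new chord is D# half-diminished seventh.
- root: D#
- minor 3rd: F#
- diminished 5th: A
- minor 7th: C#

D# – F# – A – C#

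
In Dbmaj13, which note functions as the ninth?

Eb

Dbmaj13 is built on Db; its 9th is a major 9th above the root.
A second above D uses the letter E, and the major 9th above Db is Eb.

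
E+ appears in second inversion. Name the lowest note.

B#

E+ in root position is E–G#–B#.
Second inversion places the fifth in the bass, which is B#.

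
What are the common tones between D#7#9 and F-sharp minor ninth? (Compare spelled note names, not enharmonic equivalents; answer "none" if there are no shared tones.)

C#

D#7#9: D# F## A# C# E##
F-sharp minor ninth: F# A C# E G#
Common to both → C#.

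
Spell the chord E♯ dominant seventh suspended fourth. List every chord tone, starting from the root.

E#, A#, B#, D#

Root E#, quality dominant seventh suspended fourth:
- root: E#
- perfect 4th: A#
- perfect 5th: B#
- minor 7th: D#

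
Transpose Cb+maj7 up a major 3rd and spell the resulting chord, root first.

Transposed root: Cb → Eb (major 3rd up). So we spell Eb augmented major seventh:
Root: Eb
Major 3rd (3rd): G
Augmented 5th (5th): B
Major 7th (7th): D

Eb – G – B – D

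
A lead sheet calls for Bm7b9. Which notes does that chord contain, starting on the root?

Bm7b9 is a minor seventh flat nine built on B.
B — root
D — minor 3rd
F# — perfect 5th
A — minor 7th
C — minor 9th

B, D, F#, A, C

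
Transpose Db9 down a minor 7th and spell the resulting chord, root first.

Db down a minor 7th → Eb. New chord: Eb dominant ninth.
root → Eb
3rd (major 3rd) → G
5th (perfect 5th) → Bb
7th (minor 7th) → Db
9th (major 9th) → F

Eb – G – Bb – Db – F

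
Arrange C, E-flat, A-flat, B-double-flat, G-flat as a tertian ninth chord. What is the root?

Arranged so that each adjacent pair is a third by letter name: A-flat – C – E-flat – G-flat – B-double-flat.
The bottom of that stack, A-flat, is the root (this is A-flat dominant seventh flat nine).

A-flat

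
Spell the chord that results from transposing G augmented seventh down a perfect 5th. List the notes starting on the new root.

C, E, G-sharp, B-flat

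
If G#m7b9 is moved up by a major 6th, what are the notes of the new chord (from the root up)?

E#  G#  B#  D#  F#

A major 6th up from G# is E#, so the new chord is E# minor seventh flat nine.
- root: E#
- minor 3rd: G#
- perfect 5th: B#
- minor 7th: D#
- minor 9th: F#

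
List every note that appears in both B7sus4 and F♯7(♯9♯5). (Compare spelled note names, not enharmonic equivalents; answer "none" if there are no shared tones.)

B7sus4 = B, E, F#, A.
F♯7(♯9♯5) = F#, A#, C##, E, G##.
Shared: E, F#.

E  F#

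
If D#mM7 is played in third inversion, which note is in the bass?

C𝄪

D#mM7 in root position is D♯–F♯–A♯–C𝄪.
Third inversion places the seventh in the bass, which is C𝄪.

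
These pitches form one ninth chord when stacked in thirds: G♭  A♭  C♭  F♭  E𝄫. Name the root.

F♭

Arranged so that each adjacent pair is a third by letter name: F♭ – A♭ – C♭ – E𝄫 – G♭.
The bottom of that stack, F♭, is the root (this is F♭ dominant ninth).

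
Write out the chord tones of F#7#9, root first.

F♯ A♯ C♯ E G𝄪

F#7#9: dominant seventh sharp nine on F♯.
- root: F♯
- major 3rd: A♯
- perfect 5th: C♯
- minor 7th: E
- augmented 9th: G𝄪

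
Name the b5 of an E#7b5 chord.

B

Root of E#7b5 = E#. The 5th is a diminished 5th: E# up a diminished 5th → B.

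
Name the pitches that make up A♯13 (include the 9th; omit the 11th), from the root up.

A# – C## – E# – G# – B# – F##

A♯13: dominant thirteenth on A#.
Root: A#
Major 3rd (3rd): C##
Perfect 5th (5th): E#
Minor 7th (7th): G#
Major 9th (9th): B#
Major 13th (13th): F##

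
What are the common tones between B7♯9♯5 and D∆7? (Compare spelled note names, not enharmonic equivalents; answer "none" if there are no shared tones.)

A

B7♯9♯5: B D# F## A C##
D∆7: D F# A C#
Common to both → A.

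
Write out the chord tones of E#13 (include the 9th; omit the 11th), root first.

E♯ G𝄪 B♯ D♯ F𝄪 C𝄪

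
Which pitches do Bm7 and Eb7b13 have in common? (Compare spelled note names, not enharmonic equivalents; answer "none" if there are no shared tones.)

none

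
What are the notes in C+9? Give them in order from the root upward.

C+9: dominant ninth sharp five on C.
Root: C
Major 3rd (3rd): E
Augmented 5th (5th): G#
Minor 7th (7th): Bb
Major 9th (9th): D

C – E – G# – Bb – D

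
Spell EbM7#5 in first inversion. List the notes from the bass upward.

G  B  D  Eb

In root position, EbM7#5 is Eb–G–B–D.
First inversion puts the third (G) in the bass.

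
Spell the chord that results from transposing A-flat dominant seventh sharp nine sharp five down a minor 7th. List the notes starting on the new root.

Transposed root: A♭ → B♭ (minor 7th down). So we spell B♭ dominant seventh sharp nine sharp five:
root → B♭
3rd (major 3rd) → D
5th (augmented 5th) → F♯
7th (minor 7th) → A♭
9th (augmented 9th) → C♯

B♭, D, F♯, A♭, C♯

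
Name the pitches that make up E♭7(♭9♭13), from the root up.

Root E♭, quality dominant seventh flat nine flat thirteen:
E♭ — root
G — major 3rd
B♭ — perfect 5th
D♭ — minor 7th
F♭ — minor 9th
C♭ — minor 13th

E♭, G, B♭, D♭, F♭, C♭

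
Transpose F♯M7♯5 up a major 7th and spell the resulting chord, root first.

Transposed root: F# → E# (major 7th up). So we spell E# augmented major seventh:
E# — root
G## — major 3rd
B## — augmented 5th
D## — major 7th

E#, G##, B##, D##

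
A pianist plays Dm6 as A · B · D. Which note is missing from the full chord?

The full Dm6 chord is D, F, A, B.
Comparing with the voicing, the minor 3rd (3rd) — F — is absent.

F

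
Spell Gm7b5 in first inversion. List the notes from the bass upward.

Gm7b5 = G–Bb–Db–F; first inversion → third (Bb) lowest.

Bb  Db  F  G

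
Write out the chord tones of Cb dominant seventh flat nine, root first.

Cb, Eb, Gb, Bbb, Dbb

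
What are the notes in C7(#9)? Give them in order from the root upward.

C, E, G, Bb, D#

C7(#9): dominant seventh sharp nine on C.
root → C
3rd (major 3rd) → E
5th (perfect 5th) → G
7th (minor 7th) → Bb
9th (augmented 9th) → D#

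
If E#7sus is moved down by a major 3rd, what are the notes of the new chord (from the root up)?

C#, F#, G#, B

E# down a major 3rd → C#. New chord: C# dominant seventh suspended fourth.
- root: C#
- perfect 4th: F#
- perfect 5th: G#
- minor 7th: B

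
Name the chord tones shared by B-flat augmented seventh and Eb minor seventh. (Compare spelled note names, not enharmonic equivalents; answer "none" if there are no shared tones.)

B-flat augmented seventh = B-flat, D, F-sharp, A-flat.
Eb minor seventh = E-flat, G-flat, B-flat, D-flat.
Shared: B-flat.

B-flat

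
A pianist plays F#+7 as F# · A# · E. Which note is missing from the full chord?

C##

The full F#+7 chord is F#, A#, C##, E.
Comparing with the voicing, the augmented 5th (5th) — C## — is absent.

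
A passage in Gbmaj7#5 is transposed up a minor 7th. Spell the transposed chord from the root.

G♭ up a minor 7th → F♭. New chord: F♭ augmented major seventh.
F♭ — root
A♭ — major 3rd
C — augmented 5th
E♭ — major 7th

F♭, A♭, C, E♭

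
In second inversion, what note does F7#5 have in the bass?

C#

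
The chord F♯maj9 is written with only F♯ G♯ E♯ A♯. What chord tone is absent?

C♯

F♯maj9 = F♯, A♯, C♯, E♯, G♯. The voicing lacks the 5th (perfect 5th), C♯.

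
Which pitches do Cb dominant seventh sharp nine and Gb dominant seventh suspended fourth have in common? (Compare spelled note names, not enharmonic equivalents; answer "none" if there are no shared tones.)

Cb, Gb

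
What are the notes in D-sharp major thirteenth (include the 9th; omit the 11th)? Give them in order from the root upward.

Root D-sharp, quality major thirteenth:
root → D-sharp
3rd (major 3rd) → F-double-sharp
5th (perfect 5th) → A-sharp
7th (major 7th) → C-double-sharp
9th (major 9th) → E-sharp
13th (major 13th) → B-sharp

D-sharp – F-double-sharp – A-sharp – C-double-sharp – E-sharp – B-sharp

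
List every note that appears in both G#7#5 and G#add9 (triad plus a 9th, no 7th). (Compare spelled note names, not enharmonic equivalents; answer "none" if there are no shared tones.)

G♯ B♯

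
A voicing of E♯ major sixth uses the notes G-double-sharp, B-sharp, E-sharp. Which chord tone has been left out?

C-double-sharp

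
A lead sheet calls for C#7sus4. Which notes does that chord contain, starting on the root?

C#, F#, G#, B

C#7sus4: dominant seventh suspended fourth on C#.
- root: C#
- perfect 4th: F#
- perfect 5th: G#
- minor 7th: B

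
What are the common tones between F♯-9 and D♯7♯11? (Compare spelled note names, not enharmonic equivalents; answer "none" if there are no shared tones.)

F♯-9: F# A C# E G#
D♯7♯11: D# F## A# C# G##
Common to both → C#.

C#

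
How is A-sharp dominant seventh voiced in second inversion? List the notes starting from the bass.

E-sharp G-sharp A-sharp C-double-sharp

In root position, A-sharp dominant seventh is A-sharp–C-double-sharp–E-sharp–G-sharp.
Second inversion puts the fifth (E-sharp) in the bass.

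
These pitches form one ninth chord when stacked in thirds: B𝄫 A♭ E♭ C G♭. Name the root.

Arranged so that each adjacent pair is a third by letter name: A♭ – C – E♭ – G♭ – B𝄫.
The bottom of that stack, A♭, is the root (this is A♭ dominant seventh flat nine).

A♭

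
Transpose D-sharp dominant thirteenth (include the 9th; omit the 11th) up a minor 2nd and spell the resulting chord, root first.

E – G-sharp – B – D – F-sharp – C-sharp

A minor 2nd up from D-sharp is E, so the new chord is E dominant thirteenth.
E — root
G-sharp — major 3rd
B — perfect 5th
D — minor 7th
F-sharp — major 9th
C-sharp — major 13th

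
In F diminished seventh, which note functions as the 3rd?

Ab

Root of F diminished seventh = F. The 3rd is a minor 3rd: F up a minor 3rd → Ab.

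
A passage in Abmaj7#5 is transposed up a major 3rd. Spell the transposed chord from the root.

Ab up a major 3rd → C. New chord: C augmented major seventh.
- root: C
- major 3rd: E
- augmented 5th: G#
- major 7th: B

C  E  G#  B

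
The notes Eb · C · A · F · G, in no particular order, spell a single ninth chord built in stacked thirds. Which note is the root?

F

Arranged so that each adjacent pair is a third by letter name: F – A – C – Eb – G.
The bottom of that stack, F, is the root (this is F dominant ninth).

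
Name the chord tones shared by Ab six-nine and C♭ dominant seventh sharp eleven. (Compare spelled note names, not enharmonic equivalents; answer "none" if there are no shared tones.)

Ab six-nine: A-flat C E-flat F B-flat
C♭ dominant seventh sharp eleven: C-flat E-flat G-flat B-double-flat F
Common to both → E-flat, F.

E-flat, F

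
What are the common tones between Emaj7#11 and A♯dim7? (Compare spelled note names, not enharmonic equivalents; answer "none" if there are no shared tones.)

Emaj7#11 = E, G♯, B, D♯, A♯.
A♯dim7 = A♯, C♯, E, G.
Shared: E, A♯.

E, A♯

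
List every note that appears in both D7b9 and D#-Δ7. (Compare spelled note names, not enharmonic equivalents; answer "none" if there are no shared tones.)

F#

D7b9 = D, F#, A, C, Eb.
D#-Δ7 = D#, F#, A#, C##.
Shared: F#.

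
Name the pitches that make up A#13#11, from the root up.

A#13#11: dominant thirteenth sharp eleven on A♯.
- root: A♯
- major 3rd: C𝄪
- perfect 5th: E♯
- minor 7th: G♯
- major 9th: B♯
- augmented 11th: D𝄪
- major 13th: F𝄪

A♯, C𝄪, E♯, G♯, B♯, D𝄪, F𝄪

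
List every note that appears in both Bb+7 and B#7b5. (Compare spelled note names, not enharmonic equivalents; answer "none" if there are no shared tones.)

F#

Bb+7 = Bb, D, F#, Ab.
B#7b5 = B#, D##, F#, A#.
Shared: F#.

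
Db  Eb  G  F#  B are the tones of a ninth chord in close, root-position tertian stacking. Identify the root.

Stacking in thirds gives Eb – G – B – Db – F#, so Eb is the root — Eb dominant seventh sharp nine sharp five.

Eb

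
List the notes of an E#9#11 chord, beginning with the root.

E#9#11: dominant ninth sharp eleven on E♯.
- root: E♯
- major 3rd: G𝄪
- perfect 5th: B♯
- minor 7th: D♯
- major 9th: F𝄪
- augmented 11th: A𝄪

E♯  G𝄪  B♯  D♯  F𝄪  A𝄪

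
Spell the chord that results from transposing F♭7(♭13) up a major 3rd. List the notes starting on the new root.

Transposed root: Fb → Ab (major 3rd up). So we spell Ab dominant seventh flat thirteen:
Root: Ab
Major 3rd (3rd): C
Perfect 5th (5th): Eb
Minor 7th (7th): Gb
Minor 13th (13th): Fb

Ab, C, Eb, Gb, Fb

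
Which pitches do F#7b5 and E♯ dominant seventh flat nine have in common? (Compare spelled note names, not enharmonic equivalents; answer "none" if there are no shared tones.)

F♯

F#7b5: F♯ A♯ C E
E♯ dominant seventh flat nine: E♯ G𝄪 B♯ D♯ F♯
Common to both → F♯.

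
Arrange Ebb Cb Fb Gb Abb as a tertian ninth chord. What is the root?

Fb

Arranged so that each adjacent pair is a third by letter name: Fb – Abb – Cb – Ebb – Gb.
The bottom of that stack, Fb, is the root (this is Fb minor ninth).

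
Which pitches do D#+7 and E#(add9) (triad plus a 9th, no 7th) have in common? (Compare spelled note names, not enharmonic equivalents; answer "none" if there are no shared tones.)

F##

D#+7: D# F## A## C#
E#(add9): E# G## B# F##
Common to both → F##.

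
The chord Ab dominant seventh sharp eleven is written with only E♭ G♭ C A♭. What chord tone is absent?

D

The full Ab dominant seventh sharp eleven chord is A♭, C, E♭, G♭, D.
Comparing with the voicing, the augmented 11th (11th) — D — is absent.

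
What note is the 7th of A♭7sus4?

A♭7sus4 is built on Ab; its 7th is a minor 7th above the root.
A seventh above A uses the letter G, and the minor 7th above Ab is Gb.

Gb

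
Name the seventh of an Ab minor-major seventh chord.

Root of Ab minor-major seventh = Ab. The 7th is a major 7th: Ab up a major 7th → G.

G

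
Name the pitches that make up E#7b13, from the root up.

E# G## B# D# C#

Root E#, quality dominant seventh flat thirteen:
Root: E#
Major 3rd (3rd): G##
Perfect 5th (5th): B#
Minor 7th (7th): D#
Minor 13th (13th): C#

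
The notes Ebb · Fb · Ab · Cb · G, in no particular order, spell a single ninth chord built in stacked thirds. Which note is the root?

Fb

Stacking in thirds gives Fb – Ab – Cb – Ebb – G, so Fb is the root — Fb dominant seventh sharp nine.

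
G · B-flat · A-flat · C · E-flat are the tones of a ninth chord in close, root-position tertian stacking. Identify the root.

Arranged so that each adjacent pair is a third by letter name: A-flat – C – E-flat – G – B-flat.
The bottom of that stack, A-flat, is the root (this is A-flat major ninth).

A-flat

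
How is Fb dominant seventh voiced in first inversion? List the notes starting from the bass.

Fb dominant seventh = Fb–Ab–Cb–Ebb; first inversion → third (Ab) lowest.

Ab, Cb, Ebb, Fb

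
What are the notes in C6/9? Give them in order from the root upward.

C  E  G  A  D

C6/9: six-nine on C.
- root: C
- major 3rd: E
- perfect 5th: G
- major 6th: A
- major 9th: D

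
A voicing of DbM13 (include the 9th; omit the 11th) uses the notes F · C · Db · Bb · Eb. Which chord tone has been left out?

Ab

DbM13 = Db, F, Ab, C, Eb, Bb. The voicing lacks the 5th (perfect 5th), Ab.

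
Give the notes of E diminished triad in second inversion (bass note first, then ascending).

E diminished triad = E–G–B-flat; second inversion → fifth (B-flat) lowest.

B-flat, E, G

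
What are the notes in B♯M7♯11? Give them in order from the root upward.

Root B#, quality major seventh sharp eleven:
B# — root
D## — major 3rd
F## — perfect 5th
A## — major 7th
E## — augmented 11th

B# – D## – F## – A## – E##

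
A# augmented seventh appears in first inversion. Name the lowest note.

C𝄪

A# augmented seventh in root position is A♯–C𝄪–E𝄪–G♯.
First inversion places the third in the bass, which is C𝄪.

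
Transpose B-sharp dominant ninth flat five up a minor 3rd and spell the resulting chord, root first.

B# up a minor 3rd → D#. New chord: D# dominant ninth flat five.
Root: D#
Major 3rd (3rd): F##
Diminished 5th (5th): A
Minor 7th (7th): C#
Major 9th (9th): E#

D#, F##, A, C#, E#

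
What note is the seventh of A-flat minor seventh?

G♭

Root of A-flat minor seventh = A♭. The 7th is a minor 7th: A♭ up a minor 7th → G♭.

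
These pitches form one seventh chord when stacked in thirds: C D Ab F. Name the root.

D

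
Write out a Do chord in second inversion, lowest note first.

In root position, Do is D–F–Ab.
Second inversion puts the fifth (Ab) in the bass.

Ab, D, F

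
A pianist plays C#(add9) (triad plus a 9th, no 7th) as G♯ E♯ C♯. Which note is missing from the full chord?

The full C#(add9) chord is C♯, E♯, G♯, D♯.
Comparing with the voicing, the major 9th (9th) — D♯ — is absent.

D♯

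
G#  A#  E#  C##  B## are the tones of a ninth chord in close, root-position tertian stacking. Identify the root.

Stacking in thirds gives A# – C## – E# – G# – B##, so A# is the root — A# dominant seventh sharp nine.

A#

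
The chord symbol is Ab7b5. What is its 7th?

Gb

Ab7b5 is built on Ab; its 7th is a minor 7th above the root.
A seventh above A uses the letter G, and the minor 7th above Ab is Gb.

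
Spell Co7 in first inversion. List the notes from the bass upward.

In root position, Co7 is C–Eb–Gb–Bbb.
First inversion puts the third (Eb) in the bass.

Eb, Gb, Bbb, C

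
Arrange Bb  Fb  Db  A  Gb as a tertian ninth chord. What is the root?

Arranged so that each adjacent pair is a third by letter name: Gb – Bb – Db – Fb – A.
The bottom of that stack, Gb, is the root (this is Gb dominant seventh sharp nine).

Gb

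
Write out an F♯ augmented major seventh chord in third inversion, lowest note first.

E#, F#, A#, C##

In root position, F♯ augmented major seventh is F#–A#–C##–E#.
Third inversion puts the seventh (E#) in the bass.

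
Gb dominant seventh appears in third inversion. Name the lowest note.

Fb

Gb dominant seventh = Gb–Bb–Db–Fb. Third inversion → seventh in the bass = Fb.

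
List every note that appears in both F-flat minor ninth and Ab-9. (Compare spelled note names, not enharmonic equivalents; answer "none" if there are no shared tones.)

F-flat minor ninth: Fb Abb Cb Ebb Gb
Ab-9: Ab Cb Eb Gb Bb
Common to both → Cb, Gb.

Cb – Gb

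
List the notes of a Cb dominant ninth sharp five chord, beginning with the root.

C-flat – E-flat – G – B-double-flat – D-flat

Cb dominant ninth sharp five: dominant ninth sharp five on C-flat.
root → C-flat
3rd (major 3rd) → E-flat
5th (augmented 5th) → G
7th (minor 7th) → B-double-flat
9th (major 9th) → D-flat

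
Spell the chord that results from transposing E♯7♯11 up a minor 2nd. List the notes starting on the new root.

F# A# C# E B#

E# up a minor 2nd → F#. New chord: F# dominant seventh sharp eleven.
- root: F#
- major 3rd: A#
- perfect 5th: C#
- minor 7th: E
- augmented 11th: B#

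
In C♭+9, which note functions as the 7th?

Bbb

Root of C♭+9 = Cb. The 7th is a minor 7th: Cb up a minor 7th → Bbb.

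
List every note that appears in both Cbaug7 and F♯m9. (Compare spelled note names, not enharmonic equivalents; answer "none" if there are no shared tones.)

Cbaug7: Cb Eb G Bbb
F♯m9: F# A C# E G#
Common to both → none.

none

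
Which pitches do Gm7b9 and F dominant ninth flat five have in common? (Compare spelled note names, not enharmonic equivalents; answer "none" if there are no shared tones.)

Gm7b9 = G, B♭, D, F, A♭.
F dominant ninth flat five = F, A, C♭, E♭, G.
Shared: G, F.

G, F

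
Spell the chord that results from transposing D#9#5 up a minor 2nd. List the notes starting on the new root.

E – G# – B# – D – F#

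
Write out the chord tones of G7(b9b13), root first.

G B D F Ab Eb

G7(b9b13) is a dominant seventh flat nine flat thirteen built on G.
G — root
B — major 3rd
D — perfect 5th
F — minor 7th
Ab — minor 9th
Eb — minor 13th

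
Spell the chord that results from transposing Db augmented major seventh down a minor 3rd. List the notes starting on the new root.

Bb D F# A

Transposed root: Db → Bb (minor 3rd down). So we spell Bb augmented major seventh:
Bb — root
D — major 3rd
F# — augmented 5th
A — major 7th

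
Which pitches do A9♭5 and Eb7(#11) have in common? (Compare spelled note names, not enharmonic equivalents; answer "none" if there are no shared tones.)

A9♭5: A C# Eb G B
Eb7(#11): Eb G Bb Db A
Common to both → A, Eb, G.

A – Eb – G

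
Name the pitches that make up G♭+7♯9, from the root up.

Root Gb, quality dominant seventh sharp nine sharp five:
root → Gb
3rd (major 3rd) → Bb
5th (augmented 5th) → D
7th (minor 7th) → Fb
9th (augmented 9th) → A

Gb  Bb  D  Fb  A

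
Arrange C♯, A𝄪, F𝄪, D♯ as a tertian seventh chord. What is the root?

D♯

Arranged so that each adjacent pair is a third by letter name: D♯ – F𝄪 – A𝄪 – C♯.
The bottom of that stack, D♯, is the root (this is D♯ augmented seventh).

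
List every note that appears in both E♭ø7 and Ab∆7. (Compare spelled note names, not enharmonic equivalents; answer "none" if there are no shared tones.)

E♭

E♭ø7 = E♭, G♭, B𝄫, D♭.
Ab∆7 = A♭, C, E♭, G.
Shared: E♭.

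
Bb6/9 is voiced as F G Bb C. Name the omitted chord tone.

Bb6/9 = Bb, D, F, G, C. The voicing lacks the 3rd (major 3rd), D.

D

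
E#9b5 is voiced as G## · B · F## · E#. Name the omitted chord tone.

The full E#9b5 chord is E#, G##, B, D#, F##.
Comparing with the voicing, the minor 7th (7th) — D# — is absent.

D#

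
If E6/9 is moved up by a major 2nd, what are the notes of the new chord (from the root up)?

F# A# C# D# G#

E up a major 2nd → F#. New chord: F# six-nine.
Root: F#
Major 3rd (3rd): A#
Perfect 5th (5th): C#
Major 6th (6th): D#
Major 9th (9th): G#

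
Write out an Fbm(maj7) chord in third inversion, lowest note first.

Eb  Fb  Abb  Cb

Fbm(maj7) = Fb–Abb–Cb–Eb; third inversion → seventh (Eb) lowest.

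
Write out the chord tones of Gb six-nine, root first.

G-flat, B-flat, D-flat, E-flat, A-flat

Root G-flat, quality six-nine:
G-flat — root
B-flat — major 3rd
D-flat — perfect 5th
E-flat — major 6th
A-flat — major 9th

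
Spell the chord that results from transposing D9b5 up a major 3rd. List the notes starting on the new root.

D up a major 3rd → F#. New chord: F# dominant ninth flat five.
F# — root
A# — major 3rd
C — diminished 5th
E — minor 7th
G# — major 9th

F#, A#, C, E, G#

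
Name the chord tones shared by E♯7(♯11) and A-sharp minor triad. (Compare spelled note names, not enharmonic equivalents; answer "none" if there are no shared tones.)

E♯7(♯11): E# G## B# D# A##
A-sharp minor triad: A# C# E#
Common to both → E#.

E#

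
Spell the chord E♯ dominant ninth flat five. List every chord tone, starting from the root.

E-sharp – G-double-sharp – B – D-sharp – F-double-sharp

E♯ dominant ninth flat five: dominant ninth flat five on E-sharp.
root → E-sharp
3rd (major 3rd) → G-double-sharp
5th (diminished 5th) → B
7th (minor 7th) → D-sharp
9th (major 9th) → F-double-sharp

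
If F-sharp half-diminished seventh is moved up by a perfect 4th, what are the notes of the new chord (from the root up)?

Transposed root: F-sharp → B (perfect 4th up). So we spell B half-diminished seventh:
Root: B
Minor 3rd (3rd): D
Diminished 5th (5th): F
Minor 7th (7th): A

B  D  F  A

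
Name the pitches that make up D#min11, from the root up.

D# F# A# C# E# G#

Root D#, quality minor eleventh:
D# — root
F# — minor 3rd
A# — perfect 5th
C# — minor 7th
E# — major 9th
G# — perfect 11th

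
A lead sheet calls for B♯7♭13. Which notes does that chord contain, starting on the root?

B#, D##, F##, A#, G#

B♯7♭13: dominant seventh flat thirteen on B#.
B# — root
D## — major 3rd
F## — perfect 5th
A# — minor 7th
G# — minor 13th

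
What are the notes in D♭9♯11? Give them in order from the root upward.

D♭, F, A♭, C♭, E♭, G

Root D♭, quality dominant ninth sharp eleven:
root → D♭
3rd (major 3rd) → F
5th (perfect 5th) → A♭
7th (minor 7th) → C♭
9th (major 9th) → E♭
11th (augmented 11th) → G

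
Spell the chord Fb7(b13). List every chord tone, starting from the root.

F♭, A♭, C♭, E𝄫, D𝄫

Fb7(b13): dominant seventh flat thirteen on F♭.
root → F♭
3rd (major 3rd) → A♭
5th (perfect 5th) → C♭
7th (minor 7th) → E𝄫
13th (minor 13th) → D𝄫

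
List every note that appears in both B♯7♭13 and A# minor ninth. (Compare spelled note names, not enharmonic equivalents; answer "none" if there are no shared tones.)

B♯7♭13 = B#, D##, F##, A#, G#.
A# minor ninth = A#, C#, E#, G#, B#.
Shared: B#, A#, G#.

B#, A#, G#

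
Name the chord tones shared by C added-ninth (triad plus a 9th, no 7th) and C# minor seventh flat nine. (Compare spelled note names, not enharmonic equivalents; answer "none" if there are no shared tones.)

E D

C added-ninth = C, E, G, D.
C# minor seventh flat nine = C-sharp, E, G-sharp, B, D.
Shared: E, D.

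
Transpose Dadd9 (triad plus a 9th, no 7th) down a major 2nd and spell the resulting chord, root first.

C – E – G – D

Transposed root: D → C (major 2nd down). So we spell C added-ninth:
Root: C
Major 3rd (3rd): E
Perfect 5th (5th): G
Major 9th (9th): D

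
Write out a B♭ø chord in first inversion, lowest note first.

Db Fb Ab Bb

B♭ø = Bb–Db–Fb–Ab; first inversion → third (Db) lowest.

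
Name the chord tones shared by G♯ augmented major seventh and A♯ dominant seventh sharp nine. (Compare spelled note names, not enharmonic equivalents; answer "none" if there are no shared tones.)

G-sharp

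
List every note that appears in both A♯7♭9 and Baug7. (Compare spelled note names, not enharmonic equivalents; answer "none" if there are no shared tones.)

B

A♯7♭9 = A#, C##, E#, G#, B.
Baug7 = B, D#, F##, A.
Shared: B.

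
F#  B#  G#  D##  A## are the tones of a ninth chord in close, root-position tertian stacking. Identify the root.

G#

Arranged so that each adjacent pair is a third by letter name: G# – B# – D## – F# – A##.
The bottom of that stack, G#, is the root (this is G# dominant seventh sharp nine sharp five).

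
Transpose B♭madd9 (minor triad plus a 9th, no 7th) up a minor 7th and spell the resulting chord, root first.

Ab  Cb  Eb  Bb

A minor 7th up from Bb is Ab, so the new chord is Ab minor added-ninth.
- root: Ab
- minor 3rd: Cb
- perfect 5th: Eb
- major 9th: Bb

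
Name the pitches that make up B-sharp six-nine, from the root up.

B-sharp, D-double-sharp, F-double-sharp, G-double-sharp, C-double-sharp

Root B-sharp, quality six-nine:
- root: B-sharp
- major 3rd: D-double-sharp
- perfect 5th: F-double-sharp
- major 6th: G-double-sharp
- major 9th: C-double-sharp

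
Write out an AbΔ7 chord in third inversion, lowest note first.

G – A♭ – C – E♭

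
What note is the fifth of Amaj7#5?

E#

Amaj7#5 is built on A; its 5th is an augmented 5th above the root.
A fifth above A uses the letter E, and the augmented 5th above A is E#.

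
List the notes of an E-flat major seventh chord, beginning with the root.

E-flat major seventh: major seventh on E-flat.
root → E-flat
3rd (major 3rd) → G
5th (perfect 5th) → B-flat
7th (major 7th) → D

E-flat, G, B-flat, D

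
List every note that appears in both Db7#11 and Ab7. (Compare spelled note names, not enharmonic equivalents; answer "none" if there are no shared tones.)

Db7#11 = Db, F, Ab, Cb, G.
Ab7 = Ab, C, Eb, Gb.
Shared: Ab.

Ab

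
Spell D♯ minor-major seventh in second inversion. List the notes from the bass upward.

D♯ minor-major seventh = D#–F#–A#–C##; second inversion → fifth (A#) lowest.

A#, C##, D#, F#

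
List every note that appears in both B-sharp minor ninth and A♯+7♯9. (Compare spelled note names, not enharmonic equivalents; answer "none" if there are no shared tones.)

A♯ – C𝄪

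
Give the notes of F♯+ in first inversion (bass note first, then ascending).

A#, C##, F#

F♯+ = F#–A#–C##; first inversion → third (A#) lowest.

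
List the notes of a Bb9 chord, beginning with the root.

B♭  D  F  A♭  C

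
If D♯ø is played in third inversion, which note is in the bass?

D♯ø = D#–F#–A–C#. Third inversion → seventh in the bass = C#.

C#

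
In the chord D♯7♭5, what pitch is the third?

D♯7♭5 is built on D#; its 3rd is a major 3rd above the root.
A third above D uses the letter F, and the major 3rd above D# is F##.

F##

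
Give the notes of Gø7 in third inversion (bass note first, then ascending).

Gø7 = G–Bb–Db–F; third inversion → seventh (F) lowest.

F – G – Bb – Db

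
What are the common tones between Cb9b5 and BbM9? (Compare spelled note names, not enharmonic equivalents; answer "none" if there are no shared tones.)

Cb9b5: Cb Eb Gbb Bbb Db
BbM9: Bb D F A C
Common to both → none.

none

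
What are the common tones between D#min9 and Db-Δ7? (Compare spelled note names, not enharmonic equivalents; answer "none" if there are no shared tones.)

D#min9 = D#, F#, A#, C#, E#.
Db-Δ7 = Db, Fb, Ab, C.
Shared: none.

none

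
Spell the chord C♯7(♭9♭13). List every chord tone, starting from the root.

C♯7(♭9♭13): dominant seventh flat nine flat thirteen on C#.
root → C#
3rd (major 3rd) → E#
5th (perfect 5th) → G#
7th (minor 7th) → B
9th (minor 9th) → D
13th (minor 13th) → A

C# E# G# B D A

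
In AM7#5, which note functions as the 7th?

AM7#5 is built on A; its 7th is a major 7th above the root.
A seventh above A uses the letter G, and the major 7th above A is G#.

G#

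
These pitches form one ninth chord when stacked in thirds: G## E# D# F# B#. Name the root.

E#

Stacking in thirds gives E# – G## – B# – D# – F#, so E# is the root — E# dominant seventh flat nine.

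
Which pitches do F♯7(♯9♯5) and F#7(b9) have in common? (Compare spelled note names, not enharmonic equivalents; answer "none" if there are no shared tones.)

F# A# E

F♯7(♯9♯5): F# A# C## E G##
F#7(b9): F# A# C# E G
Common to both → F#, A#, E.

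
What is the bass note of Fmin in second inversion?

C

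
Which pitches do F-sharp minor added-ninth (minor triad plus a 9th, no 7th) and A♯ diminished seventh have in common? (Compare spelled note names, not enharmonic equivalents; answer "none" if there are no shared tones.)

C-sharp

F-sharp minor added-ninth = F-sharp, A, C-sharp, G-sharp.
A♯ diminished seventh = A-sharp, C-sharp, E, G.
Shared: C-sharp.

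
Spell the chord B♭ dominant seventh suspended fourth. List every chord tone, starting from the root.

B-flat, E-flat, F, A-flat

Root B-flat, quality dominant seventh suspended fourth:
Root: B-flat
Perfect 4th (4th): E-flat
Perfect 5th (5th): F
Minor 7th (7th): A-flat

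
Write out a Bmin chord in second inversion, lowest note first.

F# B D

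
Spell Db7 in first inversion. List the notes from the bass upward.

F, Ab, Cb, Db

In root position, Db7 is Db–F–Ab–Cb.
First inversion puts the third (F) in the bass.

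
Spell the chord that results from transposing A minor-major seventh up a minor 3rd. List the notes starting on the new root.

Transposed root: A → C (minor 3rd up). So we spell C minor-major seventh:
Root: C
Minor 3rd (3rd): Eb
Perfect 5th (5th): G
Major 7th (7th): B

C, Eb, G, B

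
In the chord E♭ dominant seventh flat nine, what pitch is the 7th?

D♭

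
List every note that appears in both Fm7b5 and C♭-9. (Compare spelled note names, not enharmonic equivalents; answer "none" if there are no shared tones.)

Fm7b5: F Ab Cb Eb
C♭-9: Cb Ebb Gb Bbb Db
Common to both → Cb.

Cb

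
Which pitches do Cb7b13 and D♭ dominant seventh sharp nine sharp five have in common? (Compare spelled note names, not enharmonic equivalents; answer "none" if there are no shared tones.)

Cb

Cb7b13: Cb Eb Gb Bbb Abb
D♭ dominant seventh sharp nine sharp five: Db F A Cb E
Common to both → Cb.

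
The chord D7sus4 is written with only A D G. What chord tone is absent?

C

The full D7sus4 chord is D, G, A, C.
Comparing with the voicing, the minor 7th (7th) — C — is absent.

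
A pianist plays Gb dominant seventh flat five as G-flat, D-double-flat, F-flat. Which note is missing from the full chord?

The full Gb dominant seventh flat five chord is G-flat, B-flat, D-double-flat, F-flat.
Comparing with the voicing, the major 3rd (3rd) — B-flat — is absent.

B-flat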